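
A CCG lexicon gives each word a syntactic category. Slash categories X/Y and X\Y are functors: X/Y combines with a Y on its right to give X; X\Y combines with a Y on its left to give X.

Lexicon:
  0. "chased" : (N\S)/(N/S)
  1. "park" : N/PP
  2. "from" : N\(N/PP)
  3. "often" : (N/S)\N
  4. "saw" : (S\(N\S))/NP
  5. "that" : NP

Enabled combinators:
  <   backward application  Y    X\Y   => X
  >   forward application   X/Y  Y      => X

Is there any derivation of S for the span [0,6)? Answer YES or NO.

[0,6] S   <
  [0,4] N\S   >
    [0,1] "chased" : (N\S)/(N/S)
    [1,4] N/S   <
      [1,3] N   <
        [1,2] "park" : N/PP
        [2,3] "from" : N\(N/PP)
      [3,4] "often" : (N/S)\N
  [4,6] S\(N\S)   >
    [4,5] "saw" : (S\(N\S))/NP
    [5,6] "that" : NP

YES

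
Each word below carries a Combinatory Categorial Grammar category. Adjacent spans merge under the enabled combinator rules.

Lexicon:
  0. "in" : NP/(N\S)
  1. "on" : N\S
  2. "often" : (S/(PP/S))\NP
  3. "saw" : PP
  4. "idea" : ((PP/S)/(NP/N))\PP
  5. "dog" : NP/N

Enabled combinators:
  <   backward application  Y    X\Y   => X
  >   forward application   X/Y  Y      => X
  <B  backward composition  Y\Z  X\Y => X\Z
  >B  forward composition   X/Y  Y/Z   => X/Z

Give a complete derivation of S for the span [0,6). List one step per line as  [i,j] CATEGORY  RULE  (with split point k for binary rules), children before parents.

[0,6] S   >
  [0,3] S/(PP/S)   <
    [0,2] NP   >
      [0,1] "in" : NP/(N\S)
      [1,2] "on" : N\S
    [2,3] "often" : (S/(PP/S))\NP
  [3,6] PP/S   >
    [3,5] (PP/S)/(NP/N)   <
      [3,4] "saw" : PP
      [4,5] "idea" : ((PP/S)/(NP/N))\PP
    [5,6] "dog" : NP/N

[0,1] NP/(N\S)  lex  "in"
[1,2] N\S  lex  "on"
[0,2] NP  >  k=1
[2,3] (S/(PP/S))\NP  lex  "often"
[0,3] S/(PP/S)  <  k=2
[3,4] PP  lex  "saw"
[4,5] ((PP/S)/(NP/N))\PP  lex  "idea"
[3,5] (PP/S)/(NP/N)  <  k=4
[5,6] NP/N  lex  "dog"
[3,6] PP/S  >  k=5
[0,6] S  >  k=3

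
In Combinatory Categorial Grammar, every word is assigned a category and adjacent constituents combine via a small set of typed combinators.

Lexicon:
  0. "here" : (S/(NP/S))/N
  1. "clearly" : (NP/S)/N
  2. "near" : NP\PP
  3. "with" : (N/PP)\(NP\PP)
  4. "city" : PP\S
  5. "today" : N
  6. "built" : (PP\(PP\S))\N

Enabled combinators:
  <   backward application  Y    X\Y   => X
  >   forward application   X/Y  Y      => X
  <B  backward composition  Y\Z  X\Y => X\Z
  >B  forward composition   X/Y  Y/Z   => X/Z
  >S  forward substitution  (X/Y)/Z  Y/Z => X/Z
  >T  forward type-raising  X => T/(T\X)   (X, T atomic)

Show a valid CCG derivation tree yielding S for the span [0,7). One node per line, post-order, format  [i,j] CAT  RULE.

[0,7] S   >
  [0,2] S/N   >S
    [0,1] "here" : (S/(NP/S))/N
    [1,2] "clearly" : (NP/S)/N
  [2,7] N   >
    [2,4] N/PP   <
      [2,3] "near" : NP\PP
      [3,4] "with" : (N/PP)\(NP\PP)
    [4,7] PP   <
      [4,5] "city" : PP\S
      [5,7] PP\(PP\S)   <
        [5,6] "today" : N
        [6,7] "built" : (PP\(PP\S))\N

[0,1] (S/(NP/S))/N  lex  "here"
[1,2] (NP/S)/N  lex  "clearly"
[0,2] S/N  >S  k=1
[2,3] NP\PP  lex  "near"
[3,4] (N/PP)\(NP\PP)  lex  "with"
[2,4] N/PP  <  k=3
[4,5] PP\S  lex  "city"
[5,6] N  lex  "today"
[6,7] (PP\(PP\S))\N  lex  "built"
[5,7] PP\(PP\S)  <  k=6
[4,7] PP  <  k=5
[2,7] N  >  k=4
[0,7] S  >  k=2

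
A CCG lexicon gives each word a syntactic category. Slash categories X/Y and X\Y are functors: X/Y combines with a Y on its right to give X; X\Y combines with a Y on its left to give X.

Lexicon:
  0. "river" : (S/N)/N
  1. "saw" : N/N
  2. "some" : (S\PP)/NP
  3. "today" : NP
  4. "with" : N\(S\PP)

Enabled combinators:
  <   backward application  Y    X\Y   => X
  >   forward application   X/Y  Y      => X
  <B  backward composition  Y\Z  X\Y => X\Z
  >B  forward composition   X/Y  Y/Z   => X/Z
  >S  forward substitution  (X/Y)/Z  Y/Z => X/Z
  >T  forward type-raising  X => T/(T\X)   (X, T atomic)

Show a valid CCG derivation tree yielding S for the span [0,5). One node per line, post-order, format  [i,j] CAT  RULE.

[0,5] S   >
  [0,2] S/N   >S
    [0,1] "river" : (S/N)/N
    [1,2] "saw" : N/N
  [2,5] N   <
    [2,4] S\PP   >
      [2,3] "some" : (S\PP)/NP
      [3,4] "today" : NP
    [4,5] "with" : N\(S\PP)

[0,1] (S/N)/N  lex  "river"
[1,2] N/N  lex  "saw"
[0,2] S/N  >S  k=1
[2,3] (S\PP)/NP  lex  "some"
[3,4] NP  lex  "today"
[2,4] S\PP  >  k=3
[4,5] N\(S\PP)  lex  "with"
[2,5] N  <  k=4
[0,5] S  >  k=2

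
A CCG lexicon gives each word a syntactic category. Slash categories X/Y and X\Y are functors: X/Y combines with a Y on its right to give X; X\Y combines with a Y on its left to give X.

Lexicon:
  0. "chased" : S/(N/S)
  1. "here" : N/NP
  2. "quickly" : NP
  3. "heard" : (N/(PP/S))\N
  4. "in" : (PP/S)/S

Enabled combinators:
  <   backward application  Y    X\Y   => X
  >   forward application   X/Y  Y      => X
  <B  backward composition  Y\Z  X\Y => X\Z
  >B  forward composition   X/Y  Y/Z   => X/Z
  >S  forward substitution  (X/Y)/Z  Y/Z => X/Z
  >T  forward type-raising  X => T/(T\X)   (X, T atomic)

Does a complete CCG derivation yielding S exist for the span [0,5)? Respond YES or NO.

YES

[0,5] S   >
  [0,1] "chased" : S/(N/S)
  [1,5] N/S   >B
    [1,4] N/(PP/S)   <
      [1,3] N   >
        [1,2] "here" : N/NP
        [2,3] "quickly" : NP
      [3,4] "heard" : (N/(PP/S))\N
    [4,5] "in" : (PP/S)/S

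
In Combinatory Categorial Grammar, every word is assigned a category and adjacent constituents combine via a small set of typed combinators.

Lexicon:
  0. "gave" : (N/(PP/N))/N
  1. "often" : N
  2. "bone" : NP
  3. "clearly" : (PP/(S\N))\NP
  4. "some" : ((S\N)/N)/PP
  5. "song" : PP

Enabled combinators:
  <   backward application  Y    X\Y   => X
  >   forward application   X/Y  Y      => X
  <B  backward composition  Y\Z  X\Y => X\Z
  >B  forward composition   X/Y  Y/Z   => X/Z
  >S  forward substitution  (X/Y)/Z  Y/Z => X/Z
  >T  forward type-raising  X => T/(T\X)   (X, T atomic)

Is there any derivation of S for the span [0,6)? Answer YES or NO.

NO

(N/(PP/N))/N N NP (PP/(S\N))\NP ((S\N)/N)/PP PP
CKY chart[0,6] = {N, N/(N\N), NP/(NP\N), PP/(PP\N), S/(S\N)}; S ∉ chart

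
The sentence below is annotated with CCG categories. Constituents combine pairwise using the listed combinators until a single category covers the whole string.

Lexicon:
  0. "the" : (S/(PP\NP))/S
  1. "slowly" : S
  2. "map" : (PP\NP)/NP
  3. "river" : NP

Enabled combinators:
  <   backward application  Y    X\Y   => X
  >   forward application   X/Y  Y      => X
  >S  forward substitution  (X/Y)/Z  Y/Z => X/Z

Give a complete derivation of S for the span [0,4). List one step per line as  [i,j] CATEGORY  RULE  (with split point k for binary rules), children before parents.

[0,4] S   >
  [0,2] S/(PP\NP)   >
    [0,1] "the" : (S/(PP\NP))/S
    [1,2] "slowly" : S
  [2,4] PP\NP   >
    [2,3] "map" : (PP\NP)/NP
    [3,4] "river" : NP

[0,1] (S/(PP\NP))/S  lex  "the"
[1,2] S  lex  "slowly"
[0,2] S/(PP\NP)  >  k=1
[2,3] (PP\NP)/NP  lex  "map"
[3,4] NP  lex  "river"
[2,4] PP\NP  >  k=3
[0,4] S  >  k=2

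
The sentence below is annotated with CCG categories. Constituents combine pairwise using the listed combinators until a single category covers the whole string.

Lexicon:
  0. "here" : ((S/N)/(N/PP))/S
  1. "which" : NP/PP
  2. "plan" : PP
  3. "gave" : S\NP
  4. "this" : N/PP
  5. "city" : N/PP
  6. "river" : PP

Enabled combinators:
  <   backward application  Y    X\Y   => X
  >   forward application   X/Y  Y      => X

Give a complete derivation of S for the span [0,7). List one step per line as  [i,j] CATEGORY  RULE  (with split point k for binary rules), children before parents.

[0,1] ((S/N)/(N/PP))/S  lex  "here"
[1,2] NP/PP  lex  "which"
[2,3] PP  lex  "plan"
[1,3] NP  >  k=2
[3,4] S\NP  lex  "gave"
[1,4] S  <  k=3
[0,4] (S/N)/(N/PP)  >  k=1
[4,5] N/PP  lex  "this"
[0,5] S/N  >  k=4
[5,6] N/PP  lex  "city"
[6,7] PP  lex  "river"
[5,7] N  >  k=6
[0,7] S  >  k=5

[0,7] S   >
  [0,5] S/N   >
    [0,4] (S/N)/(N/PP)   >
      [0,1] "here" : ((S/N)/(N/PP))/S
      [1,4] S   <
        [1,3] NP   >
          [1,2] "which" : NP/PP
          [2,3] "plan" : PP
        [3,4] "gave" : S\NP
    [4,5] "this" : N/PP
  [5,7] N   >
    [5,6] "city" : N/PP
    [6,7] "river" : PP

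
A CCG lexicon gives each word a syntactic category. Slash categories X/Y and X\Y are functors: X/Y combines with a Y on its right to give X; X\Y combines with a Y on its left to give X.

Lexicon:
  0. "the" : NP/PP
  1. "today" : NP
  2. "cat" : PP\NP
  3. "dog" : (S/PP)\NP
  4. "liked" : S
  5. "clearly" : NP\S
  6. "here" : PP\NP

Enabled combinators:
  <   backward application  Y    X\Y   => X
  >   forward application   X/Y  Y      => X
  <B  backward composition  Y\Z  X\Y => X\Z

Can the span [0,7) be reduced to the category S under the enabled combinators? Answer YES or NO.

YES

[0,7] S   >
  [0,4] S/PP   <
    [0,3] NP   >
      [0,1] "the" : NP/PP
      [1,3] PP   <
        [1,2] "today" : NP
        [2,3] "cat" : PP\NP
    [3,4] "dog" : (S/PP)\NP
  [4,7] PP   <
    [4,5] "liked" : S
    [5,7] PP\S   <B
      [5,6] "clearly" : NP\S
      [6,7] "here" : PP\NP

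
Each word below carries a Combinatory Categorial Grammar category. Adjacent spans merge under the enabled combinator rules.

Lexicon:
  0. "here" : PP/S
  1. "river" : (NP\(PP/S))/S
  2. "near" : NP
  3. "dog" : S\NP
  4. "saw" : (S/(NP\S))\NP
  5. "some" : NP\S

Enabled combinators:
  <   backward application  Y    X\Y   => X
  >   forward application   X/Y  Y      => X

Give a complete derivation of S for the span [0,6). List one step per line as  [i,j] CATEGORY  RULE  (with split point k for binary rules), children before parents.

[0,6] S   >
  [0,5] S/(NP\S)   <
    [0,4] NP   <
      [0,1] "here" : PP/S
      [1,4] NP\(PP/S)   >
        [1,2] "river" : (NP\(PP/S))/S
        [2,4] S   <
          [2,3] "near" : NP
          [3,4] "dog" : S\NP
    [4,5] "saw" : (S/(NP\S))\NP
  [5,6] "some" : NP\S

[0,1] PP/S  lex  "here"
[1,2] (NP\(PP/S))/S  lex  "river"
[2,3] NP  lex  "near"
[3,4] S\NP  lex  "dog"
[2,4] S  <  k=3
[1,4] NP\(PP/S)  >  k=2
[0,4] NP  <  k=1
[4,5] (S/(NP\S))\NP  lex  "saw"
[0,5] S/(NP\S)  <  k=4
[5,6] NP\S  lex  "some"
[0,6] S  >  k=5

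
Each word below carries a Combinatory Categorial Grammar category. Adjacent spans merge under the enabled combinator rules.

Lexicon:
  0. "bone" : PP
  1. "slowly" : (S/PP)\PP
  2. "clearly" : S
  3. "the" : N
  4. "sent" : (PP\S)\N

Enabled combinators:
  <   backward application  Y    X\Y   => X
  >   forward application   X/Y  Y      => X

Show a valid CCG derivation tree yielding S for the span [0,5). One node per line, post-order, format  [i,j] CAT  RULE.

[0,1] PP  lex  "bone"
[1,2] (S/PP)\PP  lex  "slowly"
[0,2] S/PP  <  k=1
[2,3] S  lex  "clearly"
[3,4] N  lex  "the"
[4,5] (PP\S)\N  lex  "sent"
[3,5] PP\S  <  k=4
[2,5] PP  <  k=3
[0,5] S  >  k=2

[0,5] S   >
  [0,2] S/PP   <
    [0,1] "bone" : PP
    [1,2] "slowly" : (S/PP)\PP
  [2,5] PP   <
    [2,3] "clearly" : S
    [3,5] PP\S   <
      [3,4] "the" : N
      [4,5] "sent" : (PP\S)\N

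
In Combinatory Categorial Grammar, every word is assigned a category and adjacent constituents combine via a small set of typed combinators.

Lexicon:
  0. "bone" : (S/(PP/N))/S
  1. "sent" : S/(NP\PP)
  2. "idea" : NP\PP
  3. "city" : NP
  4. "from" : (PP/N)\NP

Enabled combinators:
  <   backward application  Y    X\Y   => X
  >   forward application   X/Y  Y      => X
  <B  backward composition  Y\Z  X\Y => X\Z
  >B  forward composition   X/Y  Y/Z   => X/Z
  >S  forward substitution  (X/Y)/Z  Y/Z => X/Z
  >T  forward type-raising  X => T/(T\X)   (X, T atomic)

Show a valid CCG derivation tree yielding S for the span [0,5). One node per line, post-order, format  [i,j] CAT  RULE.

[0,1] (S/(PP/N))/S  lex  "bone"
[1,2] S/(NP\PP)  lex  "sent"
[2,3] NP\PP  lex  "idea"
[1,3] S  >  k=2
[0,3] S/(PP/N)  >  k=1
[3,4] NP  lex  "city"
[4,5] (PP/N)\NP  lex  "from"
[3,5] PP/N  <  k=4
[0,5] S  >  k=3

[0,5] S   >
  [0,3] S/(PP/N)   >
    [0,1] "bone" : (S/(PP/N))/S
    [1,3] S   >
      [1,2] "sent" : S/(NP\PP)
      [2,3] "idea" : NP\PP
  [3,5] PP/N   <
    [3,4] "city" : NP
    [4,5] "from" : (PP/N)\NP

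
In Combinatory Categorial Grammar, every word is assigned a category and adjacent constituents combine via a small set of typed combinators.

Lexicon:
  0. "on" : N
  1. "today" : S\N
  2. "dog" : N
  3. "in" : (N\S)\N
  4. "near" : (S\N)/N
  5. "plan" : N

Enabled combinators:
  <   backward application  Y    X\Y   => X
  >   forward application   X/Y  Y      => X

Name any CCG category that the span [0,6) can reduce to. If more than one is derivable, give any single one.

[0,6] S   <
  [0,4] N   <
    [0,2] S   <
      [0,1] "on" : N
      [1,2] "today" : S\N
    [2,4] N\S   <
      [2,3] "dog" : N
      [3,4] "in" : (N\S)\N
  [4,6] S\N   >
    [4,5] "near" : (S\N)/N
    [5,6] "plan" : N

S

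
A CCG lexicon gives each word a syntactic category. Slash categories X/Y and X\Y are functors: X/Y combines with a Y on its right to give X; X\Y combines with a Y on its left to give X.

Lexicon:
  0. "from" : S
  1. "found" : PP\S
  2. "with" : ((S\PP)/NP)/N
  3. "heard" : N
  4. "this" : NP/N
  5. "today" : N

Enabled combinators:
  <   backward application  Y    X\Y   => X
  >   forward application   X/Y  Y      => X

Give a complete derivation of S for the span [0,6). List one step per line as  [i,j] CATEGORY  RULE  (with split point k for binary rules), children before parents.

[0,6] S   <
  [0,2] PP   <
    [0,1] "from" : S
    [1,2] "found" : PP\S
  [2,6] S\PP   >
    [2,4] (S\PP)/NP   >
      [2,3] "with" : ((S\PP)/NP)/N
      [3,4] "heard" : N
    [4,6] NP   >
      [4,5] "this" : NP/N
      [5,6] "today" : N

[0,1] S  lex  "from"
[1,2] PP\S  lex  "found"
[0,2] PP  <  k=1
[2,3] ((S\PP)/NP)/N  lex  "with"
[3,4] N  lex  "heard"
[2,4] (S\PP)/NP  >  k=3
[4,5] NP/N  lex  "this"
[5,6] N  lex  "today"
[4,6] NP  >  k=5
[2,6] S\PP  >  k=4
[0,6] S  <  k=2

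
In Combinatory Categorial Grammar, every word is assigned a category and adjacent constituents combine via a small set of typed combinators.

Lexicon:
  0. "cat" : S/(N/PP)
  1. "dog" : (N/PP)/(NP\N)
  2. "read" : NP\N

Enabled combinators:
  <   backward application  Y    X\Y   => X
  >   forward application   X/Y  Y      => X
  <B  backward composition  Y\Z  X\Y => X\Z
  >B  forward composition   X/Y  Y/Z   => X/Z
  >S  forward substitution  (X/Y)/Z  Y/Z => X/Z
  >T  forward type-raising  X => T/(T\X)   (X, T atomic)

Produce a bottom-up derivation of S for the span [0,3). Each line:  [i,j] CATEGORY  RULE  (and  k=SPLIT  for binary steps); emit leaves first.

[0,1] S/(N/PP)  lex  "cat"
[1,2] (N/PP)/(NP\N)  lex  "dog"
[2,3] NP\N  lex  "read"
[1,3] N/PP  >  k=2
[0,3] S  >  k=1

[0,3] S   >
  [0,1] "cat" : S/(N/PP)
  [1,3] N/PP   >
    [1,2] "dog" : (N/PP)/(NP\N)
    [2,3] "read" : NP\N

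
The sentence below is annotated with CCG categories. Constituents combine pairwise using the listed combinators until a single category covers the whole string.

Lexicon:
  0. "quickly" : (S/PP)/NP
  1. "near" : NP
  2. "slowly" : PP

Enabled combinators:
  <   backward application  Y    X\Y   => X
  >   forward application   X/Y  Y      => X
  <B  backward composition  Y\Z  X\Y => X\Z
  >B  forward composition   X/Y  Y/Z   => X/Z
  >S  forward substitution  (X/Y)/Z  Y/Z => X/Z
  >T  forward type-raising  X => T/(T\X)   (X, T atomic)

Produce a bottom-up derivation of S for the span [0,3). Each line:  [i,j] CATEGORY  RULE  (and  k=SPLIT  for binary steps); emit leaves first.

[0,1] (S/PP)/NP  lex  "quickly"
[1,2] NP  lex  "near"
[0,2] S/PP  >  k=1
[2,3] PP  lex  "slowly"
[0,3] S  >  k=2

[0,3] S   >
  [0,2] S/PP   >
    [0,1] "quickly" : (S/PP)/NP
    [1,2] "near" : NP
  [2,3] "slowly" : PP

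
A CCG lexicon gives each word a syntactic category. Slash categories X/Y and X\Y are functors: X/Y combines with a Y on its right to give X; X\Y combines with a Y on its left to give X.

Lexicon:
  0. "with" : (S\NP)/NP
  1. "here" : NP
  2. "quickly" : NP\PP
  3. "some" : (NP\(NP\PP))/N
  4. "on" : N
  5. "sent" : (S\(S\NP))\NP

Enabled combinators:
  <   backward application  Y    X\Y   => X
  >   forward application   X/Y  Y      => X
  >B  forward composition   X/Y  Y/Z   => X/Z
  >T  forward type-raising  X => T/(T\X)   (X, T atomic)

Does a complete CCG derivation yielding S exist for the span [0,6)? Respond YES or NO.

YES

[0,6] S   <
  [0,2] S\NP   >
    [0,1] "with" : (S\NP)/NP
    [1,2] "here" : NP
  [2,6] S\(S\NP)   <
    [2,5] NP   <
      [2,3] "quickly" : NP\PP
      [3,5] NP\(NP\PP)   >
        [3,4] "some" : (NP\(NP\PP))/N
        [4,5] "on" : N
    [5,6] "sent" : (S\(S\NP))\NP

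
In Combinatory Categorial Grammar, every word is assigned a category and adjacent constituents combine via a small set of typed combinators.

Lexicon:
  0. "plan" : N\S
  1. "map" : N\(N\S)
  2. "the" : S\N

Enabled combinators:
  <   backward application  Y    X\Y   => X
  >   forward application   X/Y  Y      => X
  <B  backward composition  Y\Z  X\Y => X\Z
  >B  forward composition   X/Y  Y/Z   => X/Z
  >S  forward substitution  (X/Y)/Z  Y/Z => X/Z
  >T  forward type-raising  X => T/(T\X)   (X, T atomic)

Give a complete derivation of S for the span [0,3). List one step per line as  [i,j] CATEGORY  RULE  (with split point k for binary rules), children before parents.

[0,3] S   <
  [0,2] N   <
    [0,1] "plan" : N\S
    [1,2] "map" : N\(N\S)
  [2,3] "the" : S\N

[0,1] N\S  lex  "plan"
[1,2] N\(N\S)  lex  "map"
[0,2] N  <  k=1
[2,3] S\N  lex  "the"
[0,3] S  <  k=2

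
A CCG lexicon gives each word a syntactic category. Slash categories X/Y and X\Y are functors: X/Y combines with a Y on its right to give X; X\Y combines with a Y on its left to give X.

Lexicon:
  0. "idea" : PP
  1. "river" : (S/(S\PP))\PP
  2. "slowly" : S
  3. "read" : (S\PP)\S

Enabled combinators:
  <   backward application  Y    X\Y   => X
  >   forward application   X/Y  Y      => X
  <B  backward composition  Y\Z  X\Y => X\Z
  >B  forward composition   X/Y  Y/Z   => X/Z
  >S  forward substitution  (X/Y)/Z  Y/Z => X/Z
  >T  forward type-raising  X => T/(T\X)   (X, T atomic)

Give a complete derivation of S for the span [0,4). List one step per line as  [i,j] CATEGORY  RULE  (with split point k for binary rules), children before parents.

[0,1] PP  lex  "idea"
[1,2] (S/(S\PP))\PP  lex  "river"
[0,2] S/(S\PP)  <  k=1
[2,3] S  lex  "slowly"
[3,4] (S\PP)\S  lex  "read"
[2,4] S\PP  <  k=3
[0,4] S  >  k=2

[0,4] S   >
  [0,2] S/(S\PP)   <
    [0,1] "idea" : PP
    [1,2] "river" : (S/(S\PP))\PP
  [2,4] S\PP   <
    [2,3] "slowly" : S
    [3,4] "read" : (S\PP)\S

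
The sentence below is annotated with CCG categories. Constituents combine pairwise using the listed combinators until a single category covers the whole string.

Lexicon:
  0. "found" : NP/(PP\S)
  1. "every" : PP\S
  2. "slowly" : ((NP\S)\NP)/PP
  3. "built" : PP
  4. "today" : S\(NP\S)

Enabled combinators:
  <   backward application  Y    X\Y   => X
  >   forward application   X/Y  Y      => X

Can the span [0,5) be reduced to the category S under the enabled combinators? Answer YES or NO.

[0,5] S   <
  [0,4] NP\S   <
    [0,2] NP   >
      [0,1] "found" : NP/(PP\S)
      [1,2] "every" : PP\S
    [2,4] (NP\S)\NP   >
      [2,3] "slowly" : ((NP\S)\NP)/PP
      [3,4] "built" : PP
  [4,5] "today" : S\(NP\S)

YES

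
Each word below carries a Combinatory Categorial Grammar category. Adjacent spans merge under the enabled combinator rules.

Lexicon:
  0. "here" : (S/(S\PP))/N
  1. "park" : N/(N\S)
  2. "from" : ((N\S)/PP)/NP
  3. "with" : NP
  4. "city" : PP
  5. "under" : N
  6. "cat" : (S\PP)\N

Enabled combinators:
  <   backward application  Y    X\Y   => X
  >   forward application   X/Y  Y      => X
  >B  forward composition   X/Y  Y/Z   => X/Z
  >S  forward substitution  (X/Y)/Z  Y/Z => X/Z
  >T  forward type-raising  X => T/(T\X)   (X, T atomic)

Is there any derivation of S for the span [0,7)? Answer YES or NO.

YES

[0,7] S   >
  [0,5] S/(S\PP)   >
    [0,1] "here" : (S/(S\PP))/N
    [1,5] N   >
      [1,2] "park" : N/(N\S)
      [2,5] N\S   >
        [2,4] (N\S)/PP   >
          [2,3] "from" : ((N\S)/PP)/NP
          [3,4] "with" : NP
        [4,5] "city" : PP
  [5,7] S\PP   <
    [5,6] "under" : N
    [6,7] "cat" : (S\PP)\N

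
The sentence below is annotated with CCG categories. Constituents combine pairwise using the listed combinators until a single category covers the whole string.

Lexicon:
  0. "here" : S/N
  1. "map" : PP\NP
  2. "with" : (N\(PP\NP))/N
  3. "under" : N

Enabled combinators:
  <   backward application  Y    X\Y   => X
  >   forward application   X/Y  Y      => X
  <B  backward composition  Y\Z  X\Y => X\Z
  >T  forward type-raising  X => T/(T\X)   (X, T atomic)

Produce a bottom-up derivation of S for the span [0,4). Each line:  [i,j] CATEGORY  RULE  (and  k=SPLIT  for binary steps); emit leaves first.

[0,4] S   >
  [0,1] "here" : S/N
  [1,4] N   <
    [1,2] "map" : PP\NP
    [2,4] N\(PP\NP)   >
      [2,3] "with" : (N\(PP\NP))/N
      [3,4] "under" : N

[0,1] S/N  lex  "here"
[1,2] PP\NP  lex  "map"
[2,3] (N\(PP\NP))/N  lex  "with"
[3,4] N  lex  "under"
[2,4] N\(PP\NP)  >  k=3
[1,4] N  <  k=2
[0,4] S  >  k=1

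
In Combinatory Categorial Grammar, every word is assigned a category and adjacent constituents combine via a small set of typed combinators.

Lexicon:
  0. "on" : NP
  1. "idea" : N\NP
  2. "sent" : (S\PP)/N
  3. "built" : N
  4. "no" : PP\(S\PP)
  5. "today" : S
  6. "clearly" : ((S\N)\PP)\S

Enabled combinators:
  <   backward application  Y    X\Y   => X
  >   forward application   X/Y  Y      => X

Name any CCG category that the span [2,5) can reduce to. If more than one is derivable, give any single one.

[0,7] S   <
  [0,2] N   <
    [0,1] "on" : NP
    [1,2] "idea" : N\NP
  [2,7] S\N   <
    [2,5] PP   <
      [2,4] S\PP   >
        [2,3] "sent" : (S\PP)/N
        [3,4] "built" : N
      [4,5] "no" : PP\(S\PP)
    [5,7] (S\N)\PP   <
      [5,6] "today" : S
      [6,7] "clearly" : ((S\N)\PP)\S

PP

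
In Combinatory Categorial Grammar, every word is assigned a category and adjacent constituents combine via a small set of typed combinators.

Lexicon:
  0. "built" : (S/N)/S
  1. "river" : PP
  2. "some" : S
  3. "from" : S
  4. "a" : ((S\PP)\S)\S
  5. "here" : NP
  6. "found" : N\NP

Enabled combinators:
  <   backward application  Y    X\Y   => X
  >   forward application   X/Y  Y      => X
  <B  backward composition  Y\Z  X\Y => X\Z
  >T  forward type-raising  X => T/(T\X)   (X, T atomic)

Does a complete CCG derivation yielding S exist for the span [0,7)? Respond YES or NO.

[0,7] S   >
  [0,5] S/N   >
    [0,1] "built" : (S/N)/S
    [1,5] S   >
      [1,2] S/(S\PP)   >T
        [1,2] "river" : PP
      [2,5] S\PP   <
        [2,3] "some" : S
        [3,5] (S\PP)\S   <
          [3,4] "from" : S
          [4,5] "a" : ((S\PP)\S)\S
  [5,7] N   >
    [5,6] N/(N\NP)   >T
      [5,6] "here" : NP
    [6,7] "found" : N\NP

YES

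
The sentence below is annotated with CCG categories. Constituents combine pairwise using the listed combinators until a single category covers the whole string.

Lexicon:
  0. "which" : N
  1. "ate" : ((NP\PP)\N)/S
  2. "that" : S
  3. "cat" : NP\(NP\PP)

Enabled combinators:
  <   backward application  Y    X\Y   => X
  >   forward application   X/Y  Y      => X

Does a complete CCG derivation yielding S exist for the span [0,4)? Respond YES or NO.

NO

N ((NP\PP)\N)/S S NP\(NP\PP)
CKY chart[0,4] = {NP}; S ∉ chart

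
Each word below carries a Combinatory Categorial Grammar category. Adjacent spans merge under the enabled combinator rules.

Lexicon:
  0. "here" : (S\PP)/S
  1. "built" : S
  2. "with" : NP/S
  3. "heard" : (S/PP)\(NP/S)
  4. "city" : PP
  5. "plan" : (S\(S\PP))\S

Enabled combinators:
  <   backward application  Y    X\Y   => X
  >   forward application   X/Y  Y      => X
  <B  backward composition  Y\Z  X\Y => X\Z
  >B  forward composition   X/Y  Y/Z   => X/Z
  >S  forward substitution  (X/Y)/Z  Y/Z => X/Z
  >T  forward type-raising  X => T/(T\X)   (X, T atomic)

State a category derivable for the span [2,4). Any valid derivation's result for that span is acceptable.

S/PP

[0,6] S   <
  [0,2] S\PP   >
    [0,1] "here" : (S\PP)/S
    [1,2] "built" : S
  [2,6] S\(S\PP)   <
    [2,5] S   >
      [2,4] S/PP   <
        [2,3] "with" : NP/S
        [3,4] "heard" : (S/PP)\(NP/S)
      [4,5] "city" : PP
    [5,6] "plan" : (S\(S\PP))\S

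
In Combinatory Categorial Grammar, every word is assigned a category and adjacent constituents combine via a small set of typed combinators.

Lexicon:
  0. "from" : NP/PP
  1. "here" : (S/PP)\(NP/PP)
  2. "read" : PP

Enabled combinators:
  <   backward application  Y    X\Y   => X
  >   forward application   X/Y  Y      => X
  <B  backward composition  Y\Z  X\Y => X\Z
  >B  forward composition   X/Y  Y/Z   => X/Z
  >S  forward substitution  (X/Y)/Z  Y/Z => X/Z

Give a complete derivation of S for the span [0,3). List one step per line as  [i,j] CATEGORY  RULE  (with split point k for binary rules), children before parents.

[0,1] NP/PP  lex  "from"
[1,2] (S/PP)\(NP/PP)  lex  "here"
[0,2] S/PP  <  k=1
[2,3] PP  lex  "read"
[0,3] S  >  k=2

[0,3] S   >
  [0,2] S/PP   <
    [0,1] "from" : NP/PP
    [1,2] "here" : (S/PP)\(NP/PP)
  [2,3] "read" : PP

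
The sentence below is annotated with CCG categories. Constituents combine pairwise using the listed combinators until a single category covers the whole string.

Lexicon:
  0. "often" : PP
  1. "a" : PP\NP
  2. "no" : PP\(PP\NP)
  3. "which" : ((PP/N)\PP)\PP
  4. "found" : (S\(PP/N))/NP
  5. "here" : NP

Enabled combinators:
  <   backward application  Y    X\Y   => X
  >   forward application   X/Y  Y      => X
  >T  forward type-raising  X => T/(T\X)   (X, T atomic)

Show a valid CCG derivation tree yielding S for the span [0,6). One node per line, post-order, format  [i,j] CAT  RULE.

[0,6] S   <
  [0,4] PP/N   <
    [0,1] "often" : PP
    [1,4] (PP/N)\PP   <
      [1,3] PP   <
        [1,2] "a" : PP\NP
        [2,3] "no" : PP\(PP\NP)
      [3,4] "which" : ((PP/N)\PP)\PP
  [4,6] S\(PP/N)   >
    [4,5] "found" : (S\(PP/N))/NP
    [5,6] "here" : NP

[0,1] PP  lex  "often"
[1,2] PP\NP  lex  "a"
[2,3] PP\(PP\NP)  lex  "no"
[1,3] PP  <  k=2
[3,4] ((PP/N)\PP)\PP  lex  "which"
[1,4] (PP/N)\PP  <  k=3
[0,4] PP/N  <  k=1
[4,5] (S\(PP/N))/NP  lex  "found"
[5,6] NP  lex  "here"
[4,6] S\(PP/N)  >  k=5
[0,6] S  <  k=4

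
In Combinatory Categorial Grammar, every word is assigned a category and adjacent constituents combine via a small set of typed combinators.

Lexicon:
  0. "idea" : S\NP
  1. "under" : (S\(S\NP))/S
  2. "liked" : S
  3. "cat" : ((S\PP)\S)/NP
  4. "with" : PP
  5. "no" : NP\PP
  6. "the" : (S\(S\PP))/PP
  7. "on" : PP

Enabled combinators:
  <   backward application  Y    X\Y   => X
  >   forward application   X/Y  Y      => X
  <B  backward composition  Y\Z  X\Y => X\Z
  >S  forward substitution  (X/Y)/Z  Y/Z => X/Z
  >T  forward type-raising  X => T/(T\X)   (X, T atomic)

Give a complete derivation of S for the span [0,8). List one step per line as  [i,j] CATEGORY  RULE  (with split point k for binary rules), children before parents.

[0,8] S   <
  [0,1] "idea" : S\NP
  [1,8] S\(S\NP)   >
    [1,2] "under" : (S\(S\NP))/S
    [2,8] S   <
      [2,6] S\PP   <
        [2,3] "liked" : S
        [3,6] (S\PP)\S   >
          [3,4] "cat" : ((S\PP)\S)/NP
          [4,6] NP   >
            [4,5] NP/(NP\PP)   >T
              [4,5] "with" : PP
            [5,6] "no" : NP\PP
      [6,8] S\(S\PP)   >
        [6,7] "the" : (S\(S\PP))/PP
        [7,8] "on" : PP

[0,1] S\NP  lex  "idea"
[1,2] (S\(S\NP))/S  lex  "under"
[2,3] S  lex  "liked"
[3,4] ((S\PP)\S)/NP  lex  "cat"
[4,5] PP  lex  "with"
[4,5] NP/(NP\PP)  >T
[5,6] NP\PP  lex  "no"
[4,6] NP  >  k=5
[3,6] (S\PP)\S  >  k=4
[2,6] S\PP  <  k=3
[6,7] (S\(S\PP))/PP  lex  "the"
[7,8] PP  lex  "on"
[6,8] S\(S\PP)  >  k=7
[2,8] S  <  k=6
[1,8] S\(S\NP)  >  k=2
[0,8] S  <  k=1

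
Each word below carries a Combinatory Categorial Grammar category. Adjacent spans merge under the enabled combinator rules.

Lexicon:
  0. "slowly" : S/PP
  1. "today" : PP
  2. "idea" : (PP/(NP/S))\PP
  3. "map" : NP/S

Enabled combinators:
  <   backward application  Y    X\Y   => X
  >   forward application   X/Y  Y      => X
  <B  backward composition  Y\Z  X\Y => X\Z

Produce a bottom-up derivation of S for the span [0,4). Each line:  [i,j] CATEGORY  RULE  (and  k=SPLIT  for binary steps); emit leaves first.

[0,4] S   >
  [0,1] "slowly" : S/PP
  [1,4] PP   >
    [1,3] PP/(NP/S)   <
      [1,2] "today" : PP
      [2,3] "idea" : (PP/(NP/S))\PP
    [3,4] "map" : NP/S

[0,1] S/PP  lex  "slowly"
[1,2] PP  lex  "today"
[2,3] (PP/(NP/S))\PP  lex  "idea"
[1,3] PP/(NP/S)  <  k=2
[3,4] NP/S  lex  "map"
[1,4] PP  >  k=3
[0,4] S  >  k=1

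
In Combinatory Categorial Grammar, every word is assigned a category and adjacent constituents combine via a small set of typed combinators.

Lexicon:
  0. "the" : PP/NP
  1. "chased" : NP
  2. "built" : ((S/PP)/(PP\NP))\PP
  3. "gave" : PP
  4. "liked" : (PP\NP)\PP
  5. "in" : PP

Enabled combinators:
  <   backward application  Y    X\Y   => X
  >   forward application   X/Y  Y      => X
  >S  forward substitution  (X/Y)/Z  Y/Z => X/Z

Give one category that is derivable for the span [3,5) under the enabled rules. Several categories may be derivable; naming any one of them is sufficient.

PP\NP

[0,6] S   >
  [0,5] S/PP   >
    [0,3] (S/PP)/(PP\NP)   <
      [0,2] PP   >
        [0,1] "the" : PP/NP
        [1,2] "chased" : NP
      [2,3] "built" : ((S/PP)/(PP\NP))\PP
    [3,5] PP\NP   <
      [3,4] "gave" : PP
      [4,5] "liked" : (PP\NP)\PP
  [5,6] "in" : PP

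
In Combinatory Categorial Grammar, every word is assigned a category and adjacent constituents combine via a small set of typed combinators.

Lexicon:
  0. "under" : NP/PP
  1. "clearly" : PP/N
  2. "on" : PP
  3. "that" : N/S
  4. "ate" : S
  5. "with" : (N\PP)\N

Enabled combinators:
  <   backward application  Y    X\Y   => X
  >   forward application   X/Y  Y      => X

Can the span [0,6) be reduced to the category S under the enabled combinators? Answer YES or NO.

NO

NP/PP PP/N PP N/S S (N\PP)\N
CKY chart[0,6] = {NP}; S ∉ chart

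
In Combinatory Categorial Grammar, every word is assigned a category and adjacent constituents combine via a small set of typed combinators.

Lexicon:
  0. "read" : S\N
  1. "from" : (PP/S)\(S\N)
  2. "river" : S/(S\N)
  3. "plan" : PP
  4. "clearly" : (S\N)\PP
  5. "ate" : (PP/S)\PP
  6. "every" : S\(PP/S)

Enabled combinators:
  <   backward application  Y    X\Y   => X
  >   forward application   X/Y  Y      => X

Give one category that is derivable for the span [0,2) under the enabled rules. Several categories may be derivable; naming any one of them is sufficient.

[0,7] S   <
  [0,6] PP/S   <
    [0,5] PP   >
      [0,2] PP/S   <
        [0,1] "read" : S\N
        [1,2] "from" : (PP/S)\(S\N)
      [2,5] S   >
        [2,3] "river" : S/(S\N)
        [3,5] S\N   <
          [3,4] "plan" : PP
          [4,5] "clearly" : (S\N)\PP
    [5,6] "ate" : (PP/S)\PP
  [6,7] "every" : S\(PP/S)

PP/S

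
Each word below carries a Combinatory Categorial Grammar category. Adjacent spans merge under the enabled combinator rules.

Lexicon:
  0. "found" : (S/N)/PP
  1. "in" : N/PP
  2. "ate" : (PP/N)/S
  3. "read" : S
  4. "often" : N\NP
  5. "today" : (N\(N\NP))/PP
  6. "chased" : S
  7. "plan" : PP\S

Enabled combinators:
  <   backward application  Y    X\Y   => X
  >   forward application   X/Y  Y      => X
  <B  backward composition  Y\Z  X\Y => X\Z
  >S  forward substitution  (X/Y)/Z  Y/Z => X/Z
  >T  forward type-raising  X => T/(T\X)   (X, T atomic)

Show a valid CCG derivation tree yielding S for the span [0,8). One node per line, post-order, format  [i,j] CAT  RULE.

[0,8] S   >
  [0,2] S/PP   >S
    [0,1] "found" : (S/N)/PP
    [1,2] "in" : N/PP
  [2,8] PP   >
    [2,4] PP/N   >
      [2,3] "ate" : (PP/N)/S
      [3,4] "read" : S
    [4,8] N   <
      [4,5] "often" : N\NP
      [5,8] N\(N\NP)   >
        [5,6] "today" : (N\(N\NP))/PP
        [6,8] PP   >
          [6,7] PP/(PP\S)   >T
            [6,7] "chased" : S
          [7,8] "plan" : PP\S

[0,1] (S/N)/PP  lex  "found"
[1,2] N/PP  lex  "in"
[0,2] S/PP  >S  k=1
[2,3] (PP/N)/S  lex  "ate"
[3,4] S  lex  "read"
[2,4] PP/N  >  k=3
[4,5] N\NP  lex  "often"
[5,6] (N\(N\NP))/PP  lex  "today"
[6,7] S  lex  "chased"
[6,7] PP/(PP\S)  >T
[7,8] PP\S  lex  "plan"
[6,8] PP  >  k=7
[5,8] N\(N\NP)  >  k=6
[4,8] N  <  k=5
[2,8] PP  >  k=4
[0,8] S  >  k=2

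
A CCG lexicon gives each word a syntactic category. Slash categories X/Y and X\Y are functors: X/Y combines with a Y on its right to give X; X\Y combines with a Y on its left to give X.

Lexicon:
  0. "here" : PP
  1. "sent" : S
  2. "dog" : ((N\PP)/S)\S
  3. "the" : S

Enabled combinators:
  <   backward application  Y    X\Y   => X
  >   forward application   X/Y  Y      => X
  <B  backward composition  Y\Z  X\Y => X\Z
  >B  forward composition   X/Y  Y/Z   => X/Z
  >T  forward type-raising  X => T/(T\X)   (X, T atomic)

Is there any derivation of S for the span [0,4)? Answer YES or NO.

NO

PP S ((N\PP)/S)\S S
CKY chart[0,4] = {N, N/(N\N), N/(S\S), NP/(NP\N), PP/(PP\N), S/(S\N)}; S ∉ chart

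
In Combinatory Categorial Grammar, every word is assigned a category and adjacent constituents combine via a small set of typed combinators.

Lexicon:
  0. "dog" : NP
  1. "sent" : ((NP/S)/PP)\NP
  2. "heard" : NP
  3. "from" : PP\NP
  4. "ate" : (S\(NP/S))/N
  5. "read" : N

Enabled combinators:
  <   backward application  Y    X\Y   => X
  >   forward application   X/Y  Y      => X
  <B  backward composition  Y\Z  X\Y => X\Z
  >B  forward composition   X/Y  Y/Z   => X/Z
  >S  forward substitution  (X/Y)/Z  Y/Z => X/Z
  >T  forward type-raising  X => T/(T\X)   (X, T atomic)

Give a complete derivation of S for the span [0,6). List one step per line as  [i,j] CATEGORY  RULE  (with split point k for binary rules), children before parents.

[0,6] S   <
  [0,4] NP/S   >
    [0,2] (NP/S)/PP   <
      [0,1] "dog" : NP
      [1,2] "sent" : ((NP/S)/PP)\NP
    [2,4] PP   <
      [2,3] "heard" : NP
      [3,4] "from" : PP\NP
  [4,6] S\(NP/S)   >
    [4,5] "ate" : (S\(NP/S))/N
    [5,6] "read" : N

[0,1] NP  lex  "dog"
[1,2] ((NP/S)/PP)\NP  lex  "sent"
[0,2] (NP/S)/PP  <  k=1
[2,3] NP  lex  "heard"
[3,4] PP\NP  lex  "from"
[2,4] PP  <  k=3
[0,4] NP/S  >  k=2
[4,5] (S\(NP/S))/N  lex  "ate"
[5,6] N  lex  "read"
[4,6] S\(NP/S)  >  k=5
[0,6] S  <  k=4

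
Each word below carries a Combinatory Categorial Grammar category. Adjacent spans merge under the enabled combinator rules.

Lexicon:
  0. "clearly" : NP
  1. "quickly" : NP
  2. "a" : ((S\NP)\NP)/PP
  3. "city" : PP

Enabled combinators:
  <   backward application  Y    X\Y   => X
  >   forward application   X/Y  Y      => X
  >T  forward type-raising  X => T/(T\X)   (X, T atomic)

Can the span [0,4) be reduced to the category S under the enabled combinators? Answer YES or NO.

[0,4] S   <
  [0,1] "clearly" : NP
  [1,4] S\NP   <
    [1,2] "quickly" : NP
    [2,4] (S\NP)\NP   >
      [2,3] "a" : ((S\NP)\NP)/PP
      [3,4] "city" : PP

YES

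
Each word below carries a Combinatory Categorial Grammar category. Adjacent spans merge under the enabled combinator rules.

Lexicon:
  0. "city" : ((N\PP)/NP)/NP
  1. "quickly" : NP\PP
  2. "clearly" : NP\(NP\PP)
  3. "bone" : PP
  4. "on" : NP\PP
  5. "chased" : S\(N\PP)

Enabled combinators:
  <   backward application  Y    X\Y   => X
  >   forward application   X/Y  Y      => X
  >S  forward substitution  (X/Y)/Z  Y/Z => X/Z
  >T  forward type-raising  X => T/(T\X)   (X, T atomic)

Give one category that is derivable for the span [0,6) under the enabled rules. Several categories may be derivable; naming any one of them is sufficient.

S

[0,6] S   <
  [0,5] N\PP   >
    [0,3] (N\PP)/NP   >
      [0,1] "city" : ((N\PP)/NP)/NP
      [1,3] NP   <
        [1,2] "quickly" : NP\PP
        [2,3] "clearly" : NP\(NP\PP)
    [3,5] NP   <
      [3,4] "bone" : PP
      [4,5] "on" : NP\PP
  [5,6] "chased" : S\(N\PP)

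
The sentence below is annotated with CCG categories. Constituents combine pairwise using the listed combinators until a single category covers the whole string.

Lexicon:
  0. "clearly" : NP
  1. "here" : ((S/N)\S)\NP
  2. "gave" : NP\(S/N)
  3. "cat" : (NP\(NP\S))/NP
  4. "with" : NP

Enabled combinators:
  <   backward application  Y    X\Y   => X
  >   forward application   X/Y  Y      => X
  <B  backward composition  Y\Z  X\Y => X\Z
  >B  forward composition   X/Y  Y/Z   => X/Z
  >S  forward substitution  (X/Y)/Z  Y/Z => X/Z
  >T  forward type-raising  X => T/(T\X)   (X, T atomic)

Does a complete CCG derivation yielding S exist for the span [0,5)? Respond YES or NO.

NP ((S/N)\S)\NP NP\(S/N) (NP\(NP\S))/NP NP
CKY chart[0,5] = {N/(N\NP), NP, NP/(NP\NP), PP/(PP\NP), S/(S\NP)}; S ∉ chart

NO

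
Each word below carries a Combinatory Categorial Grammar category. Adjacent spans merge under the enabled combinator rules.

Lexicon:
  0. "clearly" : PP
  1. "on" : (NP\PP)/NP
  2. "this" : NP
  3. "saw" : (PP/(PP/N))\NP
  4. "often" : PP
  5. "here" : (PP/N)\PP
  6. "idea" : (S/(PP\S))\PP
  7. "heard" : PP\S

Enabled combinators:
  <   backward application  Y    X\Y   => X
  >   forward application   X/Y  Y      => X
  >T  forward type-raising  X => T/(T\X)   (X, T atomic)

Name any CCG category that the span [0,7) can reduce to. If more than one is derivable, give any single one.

S/(PP\S)

[0,8] S   >
  [0,7] S/(PP\S)   <
    [0,6] PP   >
      [0,4] PP/(PP/N)   <
        [0,3] NP   >
          [0,1] NP/(NP\PP)   >T
            [0,1] "clearly" : PP
          [1,3] NP\PP   >
            [1,2] "on" : (NP\PP)/NP
            [2,3] "this" : NP
        [3,4] "saw" : (PP/(PP/N))\NP
      [4,6] PP/N   <
        [4,5] "often" : PP
        [5,6] "here" : (PP/N)\PP
    [6,7] "idea" : (S/(PP\S))\PP
  [7,8] "heard" : PP\S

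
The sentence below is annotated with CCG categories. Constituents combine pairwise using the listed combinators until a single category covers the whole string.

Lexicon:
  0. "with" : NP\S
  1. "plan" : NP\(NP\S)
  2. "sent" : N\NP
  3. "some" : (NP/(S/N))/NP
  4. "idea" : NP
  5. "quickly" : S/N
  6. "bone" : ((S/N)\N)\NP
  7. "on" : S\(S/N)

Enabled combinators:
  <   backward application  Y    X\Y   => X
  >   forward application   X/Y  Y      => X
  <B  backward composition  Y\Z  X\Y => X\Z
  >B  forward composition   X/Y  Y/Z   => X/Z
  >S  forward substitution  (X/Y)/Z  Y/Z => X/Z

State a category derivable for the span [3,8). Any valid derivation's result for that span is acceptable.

[0,8] S   <
  [0,3] N   <
    [0,2] NP   <
      [0,1] "with" : NP\S
      [1,2] "plan" : NP\(NP\S)
    [2,3] "sent" : N\NP
  [3,8] S\N   <B
    [3,7] (S/N)\N   <
      [3,6] NP   >
        [3,5] NP/(S/N)   >
          [3,4] "some" : (NP/(S/N))/NP
          [4,5] "idea" : NP
        [5,6] "quickly" : S/N
      [6,7] "bone" : ((S/N)\N)\NP
    [7,8] "on" : S\(S/N)

S\N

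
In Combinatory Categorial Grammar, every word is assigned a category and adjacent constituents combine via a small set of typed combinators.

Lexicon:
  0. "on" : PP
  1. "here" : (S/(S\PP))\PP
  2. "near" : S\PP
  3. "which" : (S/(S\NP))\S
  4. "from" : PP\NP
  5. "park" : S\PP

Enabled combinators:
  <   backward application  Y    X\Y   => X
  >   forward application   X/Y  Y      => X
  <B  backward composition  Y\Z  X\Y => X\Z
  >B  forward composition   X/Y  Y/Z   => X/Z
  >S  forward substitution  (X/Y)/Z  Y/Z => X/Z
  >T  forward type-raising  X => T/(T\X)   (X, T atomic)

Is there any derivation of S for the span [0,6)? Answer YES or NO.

[0,6] S   >
  [0,4] S/(S\NP)   <
    [0,3] S   >
      [0,2] S/(S\PP)   <
        [0,1] "on" : PP
        [1,2] "here" : (S/(S\PP))\PP
      [2,3] "near" : S\PP
    [3,4] "which" : (S/(S\NP))\S
  [4,6] S\NP   <B
    [4,5] "from" : PP\NP
    [5,6] "park" : S\PP

YES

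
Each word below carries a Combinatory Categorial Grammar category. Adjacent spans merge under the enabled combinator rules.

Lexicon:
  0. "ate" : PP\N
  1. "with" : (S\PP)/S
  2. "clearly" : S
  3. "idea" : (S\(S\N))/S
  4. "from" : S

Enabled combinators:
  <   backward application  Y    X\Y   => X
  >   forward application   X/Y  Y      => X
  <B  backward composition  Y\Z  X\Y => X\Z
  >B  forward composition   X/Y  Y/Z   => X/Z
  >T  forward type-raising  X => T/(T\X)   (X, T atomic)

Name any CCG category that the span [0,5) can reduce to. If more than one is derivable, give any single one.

S

[0,5] S   <
  [0,3] S\N   <B
    [0,1] "ate" : PP\N
    [1,3] S\PP   >
      [1,2] "with" : (S\PP)/S
      [2,3] "clearly" : S
  [3,5] S\(S\N)   >
    [3,4] "idea" : (S\(S\N))/S
    [4,5] "from" : S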